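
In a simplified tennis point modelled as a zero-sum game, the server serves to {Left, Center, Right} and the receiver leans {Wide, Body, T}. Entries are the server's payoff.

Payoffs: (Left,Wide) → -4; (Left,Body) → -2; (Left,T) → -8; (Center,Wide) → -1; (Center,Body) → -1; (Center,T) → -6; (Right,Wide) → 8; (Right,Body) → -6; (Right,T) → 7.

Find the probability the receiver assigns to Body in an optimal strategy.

Row minima: Left → -8, Center → -6, Right → -6; maximin = -6.
Column maxima: Wide → 8, Body → -1, T → 7; minimax = -1.
-6 ≠ -1, so there is no saddle point; optimal play is mixed.
Left is strictly dominated by Center, so the server never plays it.
Wide is strictly dominated by T (it gives the server strictly more in every row), so the receiver never plays it.
On the remaining 2×2 (Center, Right vs Body, T):
Let the server play Center with probability p. Expected payoff against Body: (-1)p + (-6)(1−p) = 5p − 6; against T: (-6)p + 7(1−p) = −13p + 7.
Setting these equal: 5p − 6 = −13p + 7 ⇒ 18p = 13 ⇒ p = 13/18, and the value is (5)·(13/18) − 6 = -43/18.
For the receiver: with q = P(Body), equating Center's and Right's payoffs gives 5q − 6 = −13q + 7 ⇒ q = 13/18.

13/18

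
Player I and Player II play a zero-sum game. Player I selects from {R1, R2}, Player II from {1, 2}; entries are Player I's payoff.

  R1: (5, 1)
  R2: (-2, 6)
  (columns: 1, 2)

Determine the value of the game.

Row minima: R1 → 1, R2 → -2; maximin = 1.
Column maxima: 1 → 5, 2 → 6; minimax = 5.
1 ≠ 5, so there is no saddle point; optimal play is mixed.
Let Player I play R1 with probability p. Expected payoff against 1: 5p + (-2)(1−p) = 7p − 2; against 2: 1p + 6(1−p) = −5p + 6.
Setting these equal: 7p − 2 = −5p + 6 ⇒ 12p = 8 ⇒ p = 2/3, and the value is (7)·(2/3) − 2 = 8/3.
For Player II: with q = P(1), equating R1's and R2's payoffs gives 4q + 1 = −8q + 6 ⇒ q = 5/12.

8/3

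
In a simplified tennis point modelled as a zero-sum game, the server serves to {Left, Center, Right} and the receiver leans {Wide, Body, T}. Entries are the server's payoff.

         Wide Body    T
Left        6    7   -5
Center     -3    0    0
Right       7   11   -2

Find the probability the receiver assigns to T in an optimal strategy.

Row minima: Left → -5, Center → -3, Right → -2; maximin = -2.
Column maxima: Wide → 7, Body → 11, T → 0; minimax = 0.
-2 ≠ 0, so there is no saddle point; optimal play is mixed.
Left is strictly dominated by Right, so the server never plays it.
Body is strictly dominated by Wide (it gives the server strictly more in every row), so the receiver never plays it.
On the remaining 2×2 (Center, Right vs Wide, T):
Let the server play Center with probability p. Expected payoff against Wide: (-3)p + 7(1−p) = −10p + 7; against T: 0p + (-2)(1−p) = 2p − 2.
Setting these equal: −10p + 7 = 2p − 2 ⇒ −12p = -9 ⇒ p = 3/4, and the value is (-10)·(3/4) + 7 = -1/2.
For the receiver: with q = P(Wide), equating Center's and Right's payoffs gives −3q = 9q − 2 ⇒ q = 1/6.

5/6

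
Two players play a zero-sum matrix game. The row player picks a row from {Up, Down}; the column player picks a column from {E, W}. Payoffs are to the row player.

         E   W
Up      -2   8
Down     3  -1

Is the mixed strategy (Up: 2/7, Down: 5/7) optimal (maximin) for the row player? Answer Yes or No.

Against E this mix gives (2/7)·(-2) + (5/7)·3 = 11/7.
Against W this mix gives (2/7)·8 + (5/7)·(-1) = 11/7.
All of the column player's active replies (E, W) yield 11/7, and no column does worse for the row player. The mix makes the column player indifferent and guarantees 11/7, so it is optimal.

Yes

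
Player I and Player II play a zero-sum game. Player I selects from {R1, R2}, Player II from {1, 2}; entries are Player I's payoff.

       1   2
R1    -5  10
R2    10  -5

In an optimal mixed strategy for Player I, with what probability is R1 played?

1/2

Row minima: R1 → -5, R2 → -5; maximin = -5.
Column maxima: 1 → 10, 2 → 10; minimax = 10.
-5 ≠ 10, so there is no saddle point; optimal play is mixed.
Let Player I play R1 with probability p. Expected payoff against 1: (-5)p + 10(1−p) = −15p + 10; against 2: 10p + (-5)(1−p) = 15p − 5.
Setting these equal: −15p + 10 = 15p − 5 ⇒ −30p = -15 ⇒ p = 1/2, and the value is (-15)·(1/2) + 10 = 5/2.
For Player II: with q = P(1), equating R1's and R2's payoffs gives −15q + 10 = 15q − 5 ⇒ q = 1/2.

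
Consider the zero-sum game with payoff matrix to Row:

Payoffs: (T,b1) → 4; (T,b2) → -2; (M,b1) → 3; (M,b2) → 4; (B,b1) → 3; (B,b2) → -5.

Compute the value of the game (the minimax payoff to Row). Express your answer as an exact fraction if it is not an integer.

22/7

Row minima: T → -2, M → 3, B → -5; maximin = 3.
Column maxima: b1 → 4, b2 → 4; minimax = 4.
3 ≠ 4, so there is no saddle point; optimal play is mixed.
B is strictly dominated by T, so Row never plays it.
On the remaining 2×2 (T, M vs b1, b2):
Let Row play T with probability p. Expected payoff against b1: 4p + 3(1−p) = p + 3; against b2: (-2)p + 4(1−p) = −6p + 4.
Setting these equal: p + 3 = −6p + 4 ⇒ 7p = 1 ⇒ p = 1/7, and the value is (1)·(1/7) + 3 = 22/7.
For Column: with q = P(b1), equating T's and M's payoffs gives 6q − 2 = −q + 4 ⇒ q = 6/7.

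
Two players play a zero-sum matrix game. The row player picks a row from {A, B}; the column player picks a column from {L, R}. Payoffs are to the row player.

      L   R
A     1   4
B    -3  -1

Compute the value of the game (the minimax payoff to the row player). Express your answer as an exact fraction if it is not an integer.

Row minima: A → 1, B → -3; maximin = 1.
Column maxima: L → 1, R → 4; minimax = 1.
Since maximin = minimax = 1, there is a saddle point and the value is 1.

1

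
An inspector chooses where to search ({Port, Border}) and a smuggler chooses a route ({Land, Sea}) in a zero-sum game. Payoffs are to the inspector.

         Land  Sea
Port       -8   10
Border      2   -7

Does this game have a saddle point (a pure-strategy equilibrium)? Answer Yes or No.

No

Row minima: Port → -8, Border → -7; maximin = -7.
Column maxima: Land → 2, Sea → 10; minimax = 2.
-7 ≠ 2, so no pure-strategy equilibrium exists.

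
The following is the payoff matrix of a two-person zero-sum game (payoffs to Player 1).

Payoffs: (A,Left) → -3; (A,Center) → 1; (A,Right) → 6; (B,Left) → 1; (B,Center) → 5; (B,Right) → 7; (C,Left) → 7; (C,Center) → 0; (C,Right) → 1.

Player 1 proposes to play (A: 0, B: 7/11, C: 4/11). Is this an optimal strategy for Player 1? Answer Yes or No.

Against Left this mix gives (7/11)·1 + (4/11)·7 = 35/11.
Against Center this mix gives (7/11)·5 + (4/11)·0 = 35/11.
Against Right this mix gives (7/11)·7 + (4/11)·1 = 53/11.
All of Player 2's active replies (Left, Center) yield 35/11, and no column does worse for Player 1. The mix makes Player 2 indifferent and guarantees 35/11, so it is optimal.

Yes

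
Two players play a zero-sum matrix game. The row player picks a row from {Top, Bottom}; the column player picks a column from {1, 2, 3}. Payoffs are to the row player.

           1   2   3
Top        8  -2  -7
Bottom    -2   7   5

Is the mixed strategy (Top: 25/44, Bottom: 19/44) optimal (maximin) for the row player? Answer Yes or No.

No

Against 1 this mix gives (25/44)·8 + (19/44)·(-2) = 81/22.
Against 2 this mix gives (25/44)·(-2) + (19/44)·7 = 83/44.
Against 3 this mix gives (25/44)·(-7) + (19/44)·5 = -20/11.
The column player will play 3, holding the row player to -20/11. Shifting weight toward the row that does better against 3 would raise this floor (the equalizing mix achieves 13/11 against both 3 and 1), so the proposed strategy is not optimal.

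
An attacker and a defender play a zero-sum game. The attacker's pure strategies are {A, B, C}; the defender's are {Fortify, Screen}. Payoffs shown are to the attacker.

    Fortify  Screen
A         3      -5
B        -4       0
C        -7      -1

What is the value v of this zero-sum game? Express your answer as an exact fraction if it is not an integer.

-5/3

Row minima: A → -5, B → -4, C → -7; maximin = -4.
Column maxima: Fortify → 3, Screen → 0; minimax = 0.
-4 ≠ 0, so there is no saddle point; optimal play is mixed.
C is strictly dominated by B, so the attacker never plays it.
On the remaining 2×2 (A, B vs Fortify, Screen):
Let the attacker play A with probability p. Expected payoff against Fortify: 3p + (-4)(1−p) = 7p − 4; against Screen: (-5)p + 0(1−p) = −5p.
Setting these equal: 7p − 4 = −5p ⇒ 12p = 4 ⇒ p = 1/3, and the value is (7)·(1/3) − 4 = -5/3.
For the defender: with q = P(Fortify), equating A's and B's payoffs gives 8q − 5 = −4q ⇒ q = 5/12.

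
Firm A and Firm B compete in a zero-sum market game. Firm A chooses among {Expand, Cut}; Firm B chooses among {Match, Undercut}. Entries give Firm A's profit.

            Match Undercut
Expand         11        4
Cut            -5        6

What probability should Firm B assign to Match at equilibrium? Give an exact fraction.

Row minima: Expand → 4, Cut → -5; maximin = 4.
Column maxima: Match → 11, Undercut → 6; minimax = 6.
4 ≠ 6, so there is no saddle point; optimal play is mixed.
Let Firm A play Expand with probability p. Expected payoff against Match: 11p + (-5)(1−p) = 16p − 5; against Undercut: 4p + 6(1−p) = −2p + 6.
Setting these equal: 16p − 5 = −2p + 6 ⇒ 18p = 11 ⇒ p = 11/18, and the value is (16)·(11/18) − 5 = 43/9.
For Firm B: with q = P(Match), equating Expand's and Cut's payoffs gives 7q + 4 = −11q + 6 ⇒ q = 1/9.

1/9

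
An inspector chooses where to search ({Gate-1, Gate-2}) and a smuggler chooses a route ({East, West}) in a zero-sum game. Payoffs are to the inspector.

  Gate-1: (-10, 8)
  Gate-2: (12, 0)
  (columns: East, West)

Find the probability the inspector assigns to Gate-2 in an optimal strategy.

Row minima: Gate-1 → -10, Gate-2 → 0; maximin = 0.
Column maxima: East → 12, West → 8; minimax = 8.
0 ≠ 8, so there is no saddle point; optimal play is mixed.
Let the inspector play Gate-1 with probability p. Expected payoff against East: (-10)p + 12(1−p) = −22p + 12; against West: 8p + 0(1−p) = 8p.
Setting these equal: −22p + 12 = 8p ⇒ −30p = -12 ⇒ p = 2/5, and the value is (-22)·(2/5) + 12 = 16/5.
For the smuggler: with q = P(East), equating Gate-1's and Gate-2's payoffs gives −18q + 8 = 12q ⇒ q = 4/15.

3/5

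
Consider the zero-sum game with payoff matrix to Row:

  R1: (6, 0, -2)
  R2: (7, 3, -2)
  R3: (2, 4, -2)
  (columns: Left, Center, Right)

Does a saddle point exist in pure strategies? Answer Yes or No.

Yes

Row minima: R1 → -2, R2 → -2, R3 → -2; maximin = -2.
Column maxima: Left → 7, Center → 4, Right → -2; minimax = -2.
maximin = minimax = -2, so a saddle point exists.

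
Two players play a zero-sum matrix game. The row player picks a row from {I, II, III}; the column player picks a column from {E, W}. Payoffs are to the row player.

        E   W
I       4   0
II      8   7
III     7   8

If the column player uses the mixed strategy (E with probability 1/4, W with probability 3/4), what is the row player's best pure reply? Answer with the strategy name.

Expected payoff of I: (1/4)·4 + (3/4)·0 = 1.
Expected payoff of II: (1/4)·8 + (3/4)·7 = 29/4.
Expected payoff of III: (1/4)·7 + (3/4)·8 = 31/4.
The largest is 31/4, so the row player's best response is III.

III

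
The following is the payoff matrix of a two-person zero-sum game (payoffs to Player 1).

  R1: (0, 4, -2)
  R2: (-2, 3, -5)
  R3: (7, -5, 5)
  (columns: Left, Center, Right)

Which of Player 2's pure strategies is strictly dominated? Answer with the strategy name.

Right holds Player 1's payoff strictly below Left in every row: -2 < 0, -5 < -2, 5 < 7.
So Left is strictly dominated for Player 2.

Left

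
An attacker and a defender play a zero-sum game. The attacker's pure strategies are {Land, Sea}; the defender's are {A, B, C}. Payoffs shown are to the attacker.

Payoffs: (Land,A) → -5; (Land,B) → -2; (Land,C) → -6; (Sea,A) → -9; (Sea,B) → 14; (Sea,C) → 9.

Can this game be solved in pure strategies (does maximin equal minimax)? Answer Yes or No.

No

Row minima: Land → -6, Sea → -9; maximin = -6.
Column maxima: A → -5, B → 14, C → 9; minimax = -5.
-6 ≠ -5, so no pure-strategy equilibrium exists.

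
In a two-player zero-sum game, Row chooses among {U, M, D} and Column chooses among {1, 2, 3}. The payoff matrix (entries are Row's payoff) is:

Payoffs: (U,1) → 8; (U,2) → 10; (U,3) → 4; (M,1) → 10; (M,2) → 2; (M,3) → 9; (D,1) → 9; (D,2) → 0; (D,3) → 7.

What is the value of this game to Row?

Row minima: U → 4, M → 2, D → 0; maximin = 4.
Column maxima: 1 → 10, 2 → 10, 3 → 9; minimax = 9.
4 ≠ 9, so there is no saddle point; optimal play is mixed.
D is strictly dominated by M, so Row never plays it.
1 is strictly dominated by 3 (it gives Row strictly more in every row), so Column never plays it.
On the remaining 2×2 (U, M vs 2, 3):
Let Row play U with probability p. Expected payoff against 2: 10p + 2(1−p) = 8p + 2; against 3: 4p + 9(1−p) = −5p + 9.
Setting these equal: 8p + 2 = −5p + 9 ⇒ 13p = 7 ⇒ p = 7/13, and the value is (8)·(7/13) + 2 = 82/13.
For Column: with q = P(2), equating U's and M's payoffs gives 6q + 4 = −7q + 9 ⇒ q = 5/13.

82/13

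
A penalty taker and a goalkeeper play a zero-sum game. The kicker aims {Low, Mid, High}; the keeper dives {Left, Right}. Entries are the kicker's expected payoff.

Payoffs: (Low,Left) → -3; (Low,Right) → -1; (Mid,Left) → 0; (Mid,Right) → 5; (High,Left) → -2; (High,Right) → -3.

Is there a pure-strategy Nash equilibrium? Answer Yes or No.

Yes

Row minima: Low → -3, Mid → 0, High → -3; maximin = 0.
Column maxima: Left → 0, Right → 5; minimax = 0.
maximin = minimax = 0, so a saddle point exists.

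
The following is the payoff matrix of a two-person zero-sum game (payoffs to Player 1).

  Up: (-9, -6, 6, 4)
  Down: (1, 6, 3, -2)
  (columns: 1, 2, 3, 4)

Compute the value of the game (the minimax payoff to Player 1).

-7/8

Row minima: Up → -9, Down → -2; maximin = -2.
Column maxima: 1 → 1, 2 → 6, 3 → 6, 4 → 4; minimax = 1.
-2 ≠ 1, so there is no saddle point; optimal play is mixed.
2 is strictly dominated by 1 (it gives Player 1 strictly more in every row), so Player 2 never plays it.
3 is strictly dominated by 1 (it gives Player 1 strictly more in every row), so Player 2 never plays it.
On the remaining 2×2 (Up, Down vs 1, 4):
Let Player 1 play Up with probability p. Expected payoff against 1: (-9)p + 1(1−p) = −10p + 1; against 4: 4p + (-2)(1−p) = 6p − 2.
Setting these equal: −10p + 1 = 6p − 2 ⇒ −16p = -3 ⇒ p = 3/16, and the value is (-10)·(3/16) + 1 = -7/8.
For Player 2: with q = P(1), equating Up's and Down's payoffs gives −13q + 4 = 3q − 2 ⇒ q = 3/8.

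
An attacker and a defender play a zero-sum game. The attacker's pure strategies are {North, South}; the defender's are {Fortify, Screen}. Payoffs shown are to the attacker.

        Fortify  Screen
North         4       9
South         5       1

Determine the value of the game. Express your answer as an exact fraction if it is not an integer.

Row minima: North → 4, South → 1; maximin = 4.
Column maxima: Fortify → 5, Screen → 9; minimax = 5.
4 ≠ 5, so there is no saddle point; optimal play is mixed.
Let the attacker play North with probability p. Expected payoff against Fortify: 4p + 5(1−p) = −p + 5; against Screen: 9p + 1(1−p) = 8p + 1.
Setting these equal: −p + 5 = 8p + 1 ⇒ −9p = -4 ⇒ p = 4/9, and the value is (-1)·(4/9) + 5 = 41/9.
For the defender: with q = P(Fortify), equating North's and South's payoffs gives −5q + 9 = 4q + 1 ⇒ q = 8/9.

41/9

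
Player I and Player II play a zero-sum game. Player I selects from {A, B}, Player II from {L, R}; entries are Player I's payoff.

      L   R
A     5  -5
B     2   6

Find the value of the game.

20/7

Row minima: A → -5, B → 2; maximin = 2.
Column maxima: L → 5, R → 6; minimax = 5.
2 ≠ 5, so there is no saddle point; optimal play is mixed.
Let Player I play A with probability p. Expected payoff against L: 5p + 2(1−p) = 3p + 2; against R: (-5)p + 6(1−p) = −11p + 6.
Setting these equal: 3p + 2 = −11p + 6 ⇒ 14p = 4 ⇒ p = 2/7, and the value is (3)·(2/7) + 2 = 20/7.
For Player II: with q = P(L), equating A's and B's payoffs gives 10q − 5 = −4q + 6 ⇒ q = 11/14.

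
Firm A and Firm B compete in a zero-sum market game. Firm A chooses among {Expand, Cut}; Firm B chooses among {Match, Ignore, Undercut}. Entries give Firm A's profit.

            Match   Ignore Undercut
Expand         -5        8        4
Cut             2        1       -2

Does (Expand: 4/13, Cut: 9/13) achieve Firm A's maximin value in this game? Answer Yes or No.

Yes

Against Match this mix gives (4/13)·(-5) + (9/13)·2 = -2/13.
Against Ignore this mix gives (4/13)·8 + (9/13)·1 = 41/13.
Against Undercut this mix gives (4/13)·4 + (9/13)·(-2) = -2/13.
All of Firm B's active replies (Match, Undercut) yield -2/13, and no column does worse for Firm A. The mix makes Firm B indifferent and guarantees -2/13, so it is optimal.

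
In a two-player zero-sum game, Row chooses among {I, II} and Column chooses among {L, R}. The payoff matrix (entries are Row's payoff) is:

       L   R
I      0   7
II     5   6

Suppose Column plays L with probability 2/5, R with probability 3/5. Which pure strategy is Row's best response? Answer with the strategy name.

Expected payoff of I: (2/5)·0 + (3/5)·7 = 21/5.
Expected payoff of II: (2/5)·5 + (3/5)·6 = 28/5.
The largest is 28/5, so Row's best response is II.

II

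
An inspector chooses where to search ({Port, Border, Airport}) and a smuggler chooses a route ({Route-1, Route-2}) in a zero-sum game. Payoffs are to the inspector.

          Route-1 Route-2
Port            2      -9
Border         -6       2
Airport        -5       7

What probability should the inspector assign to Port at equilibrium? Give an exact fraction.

Row minima: Port → -9, Border → -6, Airport → -5; maximin = -5.
Column maxima: Route-1 → 2, Route-2 → 7; minimax = 2.
-5 ≠ 2, so there is no saddle point; optimal play is mixed.
Border is strictly dominated by Airport, so the inspector never plays it.
On the remaining 2×2 (Port, Airport vs Route-1, Route-2):
Let the inspector play Port with probability p. Expected payoff against Route-1: 2p + (-5)(1−p) = 7p − 5; against Route-2: (-9)p + 7(1−p) = −16p + 7.
Setting these equal: 7p − 5 = −16p + 7 ⇒ 23p = 12 ⇒ p = 12/23, and the value is (7)·(12/23) − 5 = -31/23.
For the smuggler: with q = P(Route-1), equating Port's and Airport's payoffs gives 11q − 9 = −12q + 7 ⇒ q = 16/23.

12/23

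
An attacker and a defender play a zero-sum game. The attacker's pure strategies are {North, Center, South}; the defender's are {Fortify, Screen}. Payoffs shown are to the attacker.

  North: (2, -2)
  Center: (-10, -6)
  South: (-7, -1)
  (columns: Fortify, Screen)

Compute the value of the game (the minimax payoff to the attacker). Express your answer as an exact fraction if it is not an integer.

Row minima: North → -2, Center → -10, South → -7; maximin = -2.
Column maxima: Fortify → 2, Screen → -1; minimax = -1.
-2 ≠ -1, so there is no saddle point; optimal play is mixed.
Center is strictly dominated by North, so the attacker never plays it.
On the remaining 2×2 (North, South vs Fortify, Screen):
Let the attacker play North with probability p. Expected payoff against Fortify: 2p + (-7)(1−p) = 9p − 7; against Screen: (-2)p + (-1)(1−p) = −p − 1.
Setting these equal: 9p − 7 = −p − 1 ⇒ 10p = 6 ⇒ p = 3/5, and the value is (9)·(3/5) − 7 = -8/5.
For the defender: with q = P(Fortify), equating North's and South's payoffs gives 4q − 2 = −6q − 1 ⇒ q = 1/10.

-8/5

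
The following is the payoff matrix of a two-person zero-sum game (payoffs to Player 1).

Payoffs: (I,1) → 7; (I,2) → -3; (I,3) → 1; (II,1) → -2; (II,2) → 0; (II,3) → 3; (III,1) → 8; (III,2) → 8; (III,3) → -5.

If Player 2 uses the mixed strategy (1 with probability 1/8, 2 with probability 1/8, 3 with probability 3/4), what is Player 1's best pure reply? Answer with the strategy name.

II

Expected payoff of I: (1/8)·7 + (1/8)·(-3) + (3/4)·1 = 5/4.
Expected payoff of II: (1/8)·(-2) + (1/8)·0 + (3/4)·3 = 2.
Expected payoff of III: (1/8)·8 + (1/8)·8 + (3/4)·(-5) = -7/4.
The largest is 2, so Player 1's best response is II.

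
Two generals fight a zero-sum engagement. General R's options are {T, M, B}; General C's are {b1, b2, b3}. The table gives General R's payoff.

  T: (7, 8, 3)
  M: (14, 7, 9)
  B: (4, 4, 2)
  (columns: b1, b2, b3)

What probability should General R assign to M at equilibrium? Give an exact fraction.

Row minima: T → 3, M → 7, B → 2; maximin = 7.
Column maxima: b1 → 14, b2 → 8, b3 → 9; minimax = 8.
7 ≠ 8, so there is no saddle point; optimal play is mixed.
B is strictly dominated by T, so General R never plays it.
b1 is strictly dominated by b3 (it gives General R strictly more in every row), so General C never plays it.
On the remaining 2×2 (T, M vs b2, b3):
Let General R play T with probability p. Expected payoff against b2: 8p + 7(1−p) = p + 7; against b3: 3p + 9(1−p) = −6p + 9.
Setting these equal: p + 7 = −6p + 9 ⇒ 7p = 2 ⇒ p = 2/7, and the value is (1)·(2/7) + 7 = 51/7.
For General C: with q = P(b2), equating T's and M's payoffs gives 5q + 3 = −2q + 9 ⇒ q = 6/7.

5/7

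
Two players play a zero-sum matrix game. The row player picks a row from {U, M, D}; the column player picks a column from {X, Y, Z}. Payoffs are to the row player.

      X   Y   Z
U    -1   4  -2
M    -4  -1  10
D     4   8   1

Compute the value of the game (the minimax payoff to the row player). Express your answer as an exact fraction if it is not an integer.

44/17

Row minima: U → -2, M → -4, D → 1; maximin = 1.
Column maxima: X → 4, Y → 8, Z → 10; minimax = 4.
1 ≠ 4, so there is no saddle point; optimal play is mixed.
U is strictly dominated by D, so the row player never plays it.
Y is strictly dominated by X (it gives the row player strictly more in every row), so the column player never plays it.
On the remaining 2×2 (M, D vs X, Z):
Let the row player play M with probability p. Expected payoff against X: (-4)p + 4(1−p) = −8p + 4; against Z: 10p + 1(1−p) = 9p + 1.
Setting these equal: −8p + 4 = 9p + 1 ⇒ −17p = -3 ⇒ p = 3/17, and the value is (-8)·(3/17) + 4 = 44/17.
For the column player: with q = P(X), equating M's and D's payoffs gives −14q + 10 = 3q + 1 ⇒ q = 9/17.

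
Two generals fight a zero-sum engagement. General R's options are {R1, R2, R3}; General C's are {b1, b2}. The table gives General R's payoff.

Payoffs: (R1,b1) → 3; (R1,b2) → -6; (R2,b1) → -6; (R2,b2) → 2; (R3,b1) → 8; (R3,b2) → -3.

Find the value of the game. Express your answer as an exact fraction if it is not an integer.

Row minima: R1 → -6, R2 → -6, R3 → -3; maximin = -3.
Column maxima: b1 → 8, b2 → 2; minimax = 2.
-3 ≠ 2, so there is no saddle point; optimal play is mixed.
R1 is strictly dominated by R3, so General R never plays it.
On the remaining 2×2 (R2, R3 vs b1, b2):
Let General R play R2 with probability p. Expected payoff against b1: (-6)p + 8(1−p) = −14p + 8; against b2: 2p + (-3)(1−p) = 5p − 3.
Setting these equal: −14p + 8 = 5p − 3 ⇒ −19p = -11 ⇒ p = 11/19, and the value is (-14)·(11/19) + 8 = -2/19.
For General C: with q = P(b1), equating R2's and R3's payoffs gives −8q + 2 = 11q − 3 ⇒ q = 5/19.

-2/19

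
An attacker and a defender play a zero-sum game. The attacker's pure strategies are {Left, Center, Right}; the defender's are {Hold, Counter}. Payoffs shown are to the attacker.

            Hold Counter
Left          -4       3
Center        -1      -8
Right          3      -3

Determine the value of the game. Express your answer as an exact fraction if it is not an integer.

-3/13

Row minima: Left → -4, Center → -8, Right → -3; maximin = -3.
Column maxima: Hold → 3, Counter → 3; minimax = 3.
-3 ≠ 3, so there is no saddle point; optimal play is mixed.
Center is strictly dominated by Right, so the attacker never plays it.
On the remaining 2×2 (Left, Right vs Hold, Counter):
Let the attacker play Left with probability p. Expected payoff against Hold: (-4)p + 3(1−p) = −7p + 3; against Counter: 3p + (-3)(1−p) = 6p − 3.
Setting these equal: −7p + 3 = 6p − 3 ⇒ −13p = -6 ⇒ p = 6/13, and the value is (-7)·(6/13) + 3 = -3/13.
For the defender: with q = P(Hold), equating Left's and Right's payoffs gives −7q + 3 = 6q − 3 ⇒ q = 6/13.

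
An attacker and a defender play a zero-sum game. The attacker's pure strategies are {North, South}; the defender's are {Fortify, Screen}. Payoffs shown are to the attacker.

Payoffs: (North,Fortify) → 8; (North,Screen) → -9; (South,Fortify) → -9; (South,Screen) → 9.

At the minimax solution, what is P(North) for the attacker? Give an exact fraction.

18/35

Row minima: North → -9, South → -9; maximin = -9.
Column maxima: Fortify → 8, Screen → 9; minimax = 8.
-9 ≠ 8, so there is no saddle point; optimal play is mixed.
Let the attacker play North with probability p. Expected payoff against Fortify: 8p + (-9)(1−p) = 17p − 9; against Screen: (-9)p + 9(1−p) = −18p + 9.
Setting these equal: 17p − 9 = −18p + 9 ⇒ 35p = 18 ⇒ p = 18/35, and the value is (17)·(18/35) − 9 = -9/35.
For the defender: with q = P(Fortify), equating North's and South's payoffs gives 17q − 9 = −18q + 9 ⇒ q = 18/35.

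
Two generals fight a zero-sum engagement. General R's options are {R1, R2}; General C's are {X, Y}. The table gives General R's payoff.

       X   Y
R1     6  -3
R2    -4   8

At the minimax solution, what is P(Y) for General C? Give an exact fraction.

10/21

Row minima: R1 → -3, R2 → -4; maximin = -3.
Column maxima: X → 6, Y → 8; minimax = 6.
-3 ≠ 6, so there is no saddle point; optimal play is mixed.
Let General R play R1 with probability p. Expected payoff against X: 6p + (-4)(1−p) = 10p − 4; against Y: (-3)p + 8(1−p) = −11p + 8.
Setting these equal: 10p − 4 = −11p + 8 ⇒ 21p = 12 ⇒ p = 4/7, and the value is (10)·(4/7) − 4 = 12/7.
For General C: with q = P(X), equating R1's and R2's payoffs gives 9q − 3 = −12q + 8 ⇒ q = 11/21.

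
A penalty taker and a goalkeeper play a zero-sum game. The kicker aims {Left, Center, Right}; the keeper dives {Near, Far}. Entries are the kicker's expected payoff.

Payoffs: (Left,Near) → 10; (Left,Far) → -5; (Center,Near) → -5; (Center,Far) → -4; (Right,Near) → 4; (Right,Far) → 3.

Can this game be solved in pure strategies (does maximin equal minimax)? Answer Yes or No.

Row minima: Left → -5, Center → -5, Right → 3; maximin = 3.
Column maxima: Near → 10, Far → 3; minimax = 3.
maximin = minimax = 3, so a saddle point exists.

Yes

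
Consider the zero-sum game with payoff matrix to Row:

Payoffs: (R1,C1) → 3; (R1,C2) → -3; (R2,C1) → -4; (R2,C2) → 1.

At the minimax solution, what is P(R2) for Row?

Row minima: R1 → -3, R2 → -4; maximin = -3.
Column maxima: C1 → 3, C2 → 1; minimax = 1.
-3 ≠ 1, so there is no saddle point; optimal play is mixed.
Let Row play R1 with probability p. Expected payoff against C1: 3p + (-4)(1−p) = 7p − 4; against C2: (-3)p + 1(1−p) = −4p + 1.
Setting these equal: 7p − 4 = −4p + 1 ⇒ 11p = 5 ⇒ p = 5/11, and the value is (7)·(5/11) − 4 = -9/11.
For Column: with q = P(C1), equating R1's and R2's payoffs gives 6q − 3 = −5q + 1 ⇒ q = 4/11.

6/11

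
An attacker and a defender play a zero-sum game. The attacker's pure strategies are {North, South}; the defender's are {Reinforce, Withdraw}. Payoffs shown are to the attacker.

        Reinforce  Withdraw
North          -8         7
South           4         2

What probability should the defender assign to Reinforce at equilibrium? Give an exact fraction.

5/17

Row minima: North → -8, South → 2; maximin = 2.
Column maxima: Reinforce → 4, Withdraw → 7; minimax = 4.
2 ≠ 4, so there is no saddle point; optimal play is mixed.
Let the attacker play North with probability p. Expected payoff against Reinforce: (-8)p + 4(1−p) = −12p + 4; against Withdraw: 7p + 2(1−p) = 5p + 2.
Setting these equal: −12p + 4 = 5p + 2 ⇒ −17p = -2 ⇒ p = 2/17, and the value is (-12)·(2/17) + 4 = 44/17.
For the defender: with q = P(Reinforce), equating North's and South's payoffs gives −15q + 7 = 2q + 2 ⇒ q = 5/17.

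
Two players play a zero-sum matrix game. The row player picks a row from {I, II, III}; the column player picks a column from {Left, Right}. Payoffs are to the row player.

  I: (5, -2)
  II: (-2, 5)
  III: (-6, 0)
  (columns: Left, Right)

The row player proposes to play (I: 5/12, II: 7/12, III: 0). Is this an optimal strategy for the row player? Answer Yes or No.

No

Against Left this mix gives (5/12)·5 + (7/12)·(-2) = 11/12.
Against Right this mix gives (5/12)·(-2) + (7/12)·5 = 25/12.
The column player will play Left, holding the row player to 11/12. Shifting weight toward the row that does better against Left would raise this floor (the equalizing mix achieves 3/2 against both Left and Right), so the proposed strategy is not optimal.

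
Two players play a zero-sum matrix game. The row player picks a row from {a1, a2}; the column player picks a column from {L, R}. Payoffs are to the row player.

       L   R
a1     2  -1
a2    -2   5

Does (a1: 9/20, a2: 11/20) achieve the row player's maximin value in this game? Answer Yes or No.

Against L this mix gives (9/20)·2 + (11/20)·(-2) = -1/5.
Against R this mix gives (9/20)·(-1) + (11/20)·5 = 23/10.
The column player will play L, holding the row player to -1/5. Shifting weight toward the row that does better against L would raise this floor (the equalizing mix achieves 4/5 against both L and R), so the proposed strategy is not optimal.

No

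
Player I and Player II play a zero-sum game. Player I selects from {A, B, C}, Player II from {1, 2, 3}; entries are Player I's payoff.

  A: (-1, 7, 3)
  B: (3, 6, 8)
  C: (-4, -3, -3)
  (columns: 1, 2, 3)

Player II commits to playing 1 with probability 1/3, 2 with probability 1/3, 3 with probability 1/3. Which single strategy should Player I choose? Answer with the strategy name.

Expected payoff of A: (1/3)·(-1) + (1/3)·7 + (1/3)·3 = 3.
Expected payoff of B: (1/3)·3 + (1/3)·6 + (1/3)·8 = 17/3.
Expected payoff of C: (1/3)·(-4) + (1/3)·(-3) + (1/3)·(-3) = -10/3.
The largest is 17/3, so Player I's best response is B.

B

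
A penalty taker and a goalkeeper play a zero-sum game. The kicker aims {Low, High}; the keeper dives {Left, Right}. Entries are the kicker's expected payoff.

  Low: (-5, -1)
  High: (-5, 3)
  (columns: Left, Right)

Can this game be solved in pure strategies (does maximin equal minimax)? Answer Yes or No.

Yes

Row minima: Low → -5, High → -5; maximin = -5.
Column maxima: Left → -5, Right → 3; minimax = -5.
maximin = minimax = -5, so a saddle point exists.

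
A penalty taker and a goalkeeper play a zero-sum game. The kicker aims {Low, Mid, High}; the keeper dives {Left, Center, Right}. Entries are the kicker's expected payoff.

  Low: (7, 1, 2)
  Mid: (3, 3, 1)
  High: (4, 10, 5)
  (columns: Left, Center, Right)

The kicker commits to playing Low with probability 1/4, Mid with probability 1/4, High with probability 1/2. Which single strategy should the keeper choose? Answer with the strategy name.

Right

If the keeper plays Left, the kicker's expected payoff is (1/4)·7 + (1/4)·3 + (1/2)·4 = 9/2.
If the keeper plays Center, the kicker's expected payoff is (1/4)·1 + (1/4)·3 + (1/2)·10 = 6.
If the keeper plays Right, the kicker's expected payoff is (1/4)·2 + (1/4)·1 + (1/2)·5 = 13/4.
The keeper minimizes the kicker's payoff; the smallest is 13/4, so the best response is Right.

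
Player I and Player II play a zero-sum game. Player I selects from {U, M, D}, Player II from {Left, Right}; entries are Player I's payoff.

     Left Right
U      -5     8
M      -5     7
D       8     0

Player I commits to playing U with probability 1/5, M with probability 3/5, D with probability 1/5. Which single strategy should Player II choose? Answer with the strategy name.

If Player II plays Left, Player I's expected payoff is (1/5)·(-5) + (3/5)·(-5) + (1/5)·8 = -12/5.
If Player II plays Right, Player I's expected payoff is (1/5)·8 + (3/5)·7 + (1/5)·0 = 29/5.
Player II minimizes Player I's payoff; the smallest is -12/5, so the best response is Left.

Left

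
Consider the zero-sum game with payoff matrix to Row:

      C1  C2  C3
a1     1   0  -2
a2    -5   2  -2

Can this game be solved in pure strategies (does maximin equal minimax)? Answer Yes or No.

Row minima: a1 → -2, a2 → -5; maximin = -2.
Column maxima: C1 → 1, C2 → 2, C3 → -2; minimax = -2.
maximin = minimax = -2, so a saddle point exists.

Yes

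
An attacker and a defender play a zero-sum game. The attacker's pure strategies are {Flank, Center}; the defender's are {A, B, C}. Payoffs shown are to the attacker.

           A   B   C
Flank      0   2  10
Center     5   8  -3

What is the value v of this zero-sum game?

25/9

Row minima: Flank → 0, Center → -3; maximin = 0.
Column maxima: A → 5, B → 8, C → 10; minimax = 5.
0 ≠ 5, so there is no saddle point; optimal play is mixed.
B is strictly dominated by A (it gives the attacker strictly more in every row), so the defender never plays it.
On the remaining 2×2 (Flank, Center vs A, C):
Let the attacker play Flank with probability p. Expected payoff against A: 0p + 5(1−p) = −5p + 5; against C: 10p + (-3)(1−p) = 13p − 3.
Setting these equal: −5p + 5 = 13p − 3 ⇒ −18p = -8 ⇒ p = 4/9, and the value is (-5)·(4/9) + 5 = 25/9.
For the defender: with q = P(A), equating Flank's and Center's payoffs gives −10q + 10 = 8q − 3 ⇒ q = 13/18.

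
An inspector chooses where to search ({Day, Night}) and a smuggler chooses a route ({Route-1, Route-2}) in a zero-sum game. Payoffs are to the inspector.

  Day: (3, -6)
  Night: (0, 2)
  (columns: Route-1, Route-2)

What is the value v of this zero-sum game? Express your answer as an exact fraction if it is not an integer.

Row minima: Day → -6, Night → 0; maximin = 0.
Column maxima: Route-1 → 3, Route-2 → 2; minimax = 2.
0 ≠ 2, so there is no saddle point; optimal play is mixed.
Let the inspector play Day with probability p. Expected payoff against Route-1: 3p + 0(1−p) = 3p; against Route-2: (-6)p + 2(1−p) = −8p + 2.
Setting these equal: 3p = −8p + 2 ⇒ 11p = 2 ⇒ p = 2/11, and the value is (3)·(2/11) = 6/11.
For the smuggler: with q = P(Route-1), equating Day's and Night's payoffs gives 9q − 6 = −2q + 2 ⇒ q = 8/11.

6/11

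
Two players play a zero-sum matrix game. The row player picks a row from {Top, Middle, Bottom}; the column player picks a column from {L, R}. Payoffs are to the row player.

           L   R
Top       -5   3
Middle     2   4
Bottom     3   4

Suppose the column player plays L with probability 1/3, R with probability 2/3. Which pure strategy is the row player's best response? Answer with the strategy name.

Expected payoff of Top: (1/3)·(-5) + (2/3)·3 = 1/3.
Expected payoff of Middle: (1/3)·2 + (2/3)·4 = 10/3.
Expected payoff of Bottom: (1/3)·3 + (2/3)·4 = 11/3.
The largest is 11/3, so the row player's best response is Bottom.

Bottom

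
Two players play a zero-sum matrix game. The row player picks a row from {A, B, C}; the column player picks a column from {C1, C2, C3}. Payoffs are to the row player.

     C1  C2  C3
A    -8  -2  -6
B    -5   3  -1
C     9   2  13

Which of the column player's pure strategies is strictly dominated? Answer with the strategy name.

C1 holds the row player's payoff strictly below C3 in every row: -8 < -6, -5 < -1, 9 < 13.
So C3 is strictly dominated for the column player.

C3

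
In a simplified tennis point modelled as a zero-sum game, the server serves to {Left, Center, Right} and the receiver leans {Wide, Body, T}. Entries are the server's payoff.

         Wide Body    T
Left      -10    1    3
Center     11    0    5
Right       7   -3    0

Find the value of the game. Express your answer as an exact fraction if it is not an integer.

Row minima: Left → -10, Center → 0, Right → -3; maximin = 0.
Column maxima: Wide → 11, Body → 1, T → 5; minimax = 1.
0 ≠ 1, so there is no saddle point; optimal play is mixed.
Right is strictly dominated by Center, so the server never plays it.
T is strictly dominated by Body (it gives the server strictly more in every row), so the receiver never plays it.
On the remaining 2×2 (Left, Center vs Wide, Body):
Let the server play Left with probability p. Expected payoff against Wide: (-10)p + 11(1−p) = −21p + 11; against Body: 1p + 0(1−p) = p.
Setting these equal: −21p + 11 = p ⇒ −22p = -11 ⇒ p = 1/2, and the value is (-21)·(1/2) + 11 = 1/2.
For the receiver: with q = P(Wide), equating Left's and Center's payoffs gives −11q + 1 = 11q ⇒ q = 1/22.

1/2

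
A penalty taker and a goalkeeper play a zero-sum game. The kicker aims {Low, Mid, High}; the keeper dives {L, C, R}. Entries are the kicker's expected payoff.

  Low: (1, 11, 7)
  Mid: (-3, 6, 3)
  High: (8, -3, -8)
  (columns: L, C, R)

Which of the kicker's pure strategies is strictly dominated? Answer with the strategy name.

Low gives a strictly higher payoff than Mid against every column: 1 > -3, 11 > 6, 7 > 3.
So Mid is strictly dominated and the kicker never plays it.

Mid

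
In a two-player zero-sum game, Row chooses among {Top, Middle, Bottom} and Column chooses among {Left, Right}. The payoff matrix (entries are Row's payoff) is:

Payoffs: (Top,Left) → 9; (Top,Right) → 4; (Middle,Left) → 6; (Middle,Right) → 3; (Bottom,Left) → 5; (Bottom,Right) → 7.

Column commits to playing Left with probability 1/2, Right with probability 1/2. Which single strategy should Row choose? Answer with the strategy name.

Expected payoff of Top: (1/2)·9 + (1/2)·4 = 13/2.
Expected payoff of Middle: (1/2)·6 + (1/2)·3 = 9/2.
Expected payoff of Bottom: (1/2)·5 + (1/2)·7 = 6.
The largest is 13/2, so Row's best response is Top.

Top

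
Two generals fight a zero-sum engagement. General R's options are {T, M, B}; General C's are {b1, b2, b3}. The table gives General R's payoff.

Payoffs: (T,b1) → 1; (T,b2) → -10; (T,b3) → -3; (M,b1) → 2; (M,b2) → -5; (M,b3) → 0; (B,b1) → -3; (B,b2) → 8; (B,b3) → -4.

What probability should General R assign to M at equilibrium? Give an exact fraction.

12/17

Row minima: T → -10, M → -5, B → -4; maximin = -4.
Column maxima: b1 → 2, b2 → 8, b3 → 0; minimax = 0.
-4 ≠ 0, so there is no saddle point; optimal play is mixed.
T is strictly dominated by M, so General R never plays it.
b1 is strictly dominated by b3 (it gives General R strictly more in every row), so General C never plays it.
On the remaining 2×2 (M, B vs b2, b3):
Let General R play M with probability p. Expected payoff against b2: (-5)p + 8(1−p) = −13p + 8; against b3: 0p + (-4)(1−p) = 4p − 4.
Setting these equal: −13p + 8 = 4p − 4 ⇒ −17p = -12 ⇒ p = 12/17, and the value is (-13)·(12/17) + 8 = -20/17.
For General C: with q = P(b2), equating M's and B's payoffs gives −5q = 12q − 4 ⇒ q = 4/17.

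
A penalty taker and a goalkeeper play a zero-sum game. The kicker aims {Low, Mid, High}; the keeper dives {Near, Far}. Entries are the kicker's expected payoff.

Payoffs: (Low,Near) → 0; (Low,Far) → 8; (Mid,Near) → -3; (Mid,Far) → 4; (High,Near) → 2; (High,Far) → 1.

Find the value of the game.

16/9

Row minima: Low → 0, Mid → -3, High → 1; maximin = 1.
Column maxima: Near → 2, Far → 8; minimax = 2.
1 ≠ 2, so there is no saddle point; optimal play is mixed.
Mid is strictly dominated by Low, so the kicker never plays it.
On the remaining 2×2 (Low, High vs Near, Far):
Let the kicker play Low with probability p. Expected payoff against Near: 0p + 2(1−p) = −2p + 2; against Far: 8p + 1(1−p) = 7p + 1.
Setting these equal: −2p + 2 = 7p + 1 ⇒ −9p = -1 ⇒ p = 1/9, and the value is (-2)·(1/9) + 2 = 16/9.
For the keeper: with q = P(Near), equating Low's and High's payoffs gives −8q + 8 = q + 1 ⇒ q = 7/9.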